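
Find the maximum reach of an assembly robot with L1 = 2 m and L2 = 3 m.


Given: L1 = 2 m, L2 = 3 m
For a 2-link planar arm, max reach = L1 + L2 (fully extended)
Max reach = 2 + 3
Max reach = 5 m

5 m


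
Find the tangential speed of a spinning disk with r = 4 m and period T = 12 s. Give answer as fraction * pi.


Given: radius r = 4 m, period T = 12 s
Using v = 2*pi*r / T
v = 2*pi*4 / 12
v = 8*pi / 12
v = 2/3*pi m/s

2/3*pi m/s


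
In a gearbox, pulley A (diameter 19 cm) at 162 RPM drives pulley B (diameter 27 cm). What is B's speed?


Given: D1 = 19 cm, w1 = 162 RPM, D2 = 27 cm
Using D1*w1 = D2*w2
w2 = D1*w1 / D2
w2 = 19*162 / 27
w2 = 3078 / 27
w2 = 114 RPM

114 RPM


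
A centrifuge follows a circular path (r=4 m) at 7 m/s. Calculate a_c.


Given: v = 7 m/s, r = 4 m
Using a_c = v^2 / r
a_c = 7^2 / 4
a_c = 49 / 4
a_c = 49/4 m/s^2

49/4 m/s^2


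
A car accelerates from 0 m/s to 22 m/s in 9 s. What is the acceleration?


Given: initial velocity v0 = 0 m/s, final velocity v = 22 m/s, time t = 9 s
Using a = (v - v0) / t
a = (22 - 0) / 9
a = 22 / 9
a = 22/9 m/s^2

22/9 m/s^2


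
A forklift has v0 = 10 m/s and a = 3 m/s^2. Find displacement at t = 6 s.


Given: v0 = 10 m/s, a = 3 m/s^2, t = 6 s
Using s = v0*t + (1/2)*a*t^2
s = 10*6 + (1/2)*3*6^2
s = 60 + (1/2)*108
s = 60 + 54
s = 114

114 m


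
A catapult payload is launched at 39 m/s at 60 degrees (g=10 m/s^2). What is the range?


Given: v0 = 39 m/s, theta = 60 deg, g = 10 m/s^2
sin(2*60) = sin(120) = sqrt(3)/2
Using R = v0^2 * sin(2*theta) / g
R = 39^2 * (sqrt(3)/2) / 10
R = 1521 * sqrt(3) / 20
R = 1521/20*sqrt(3) m

1521/20*sqrt(3) m


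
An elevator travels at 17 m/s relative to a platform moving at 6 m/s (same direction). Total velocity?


Given: object velocity = 17 m/s, platform velocity = 6 m/s (same direction)
Using classical velocity addition: v_total = v_object + v_platform
v_total = 17 + 6
v_total = 23 m/s

23 m/s


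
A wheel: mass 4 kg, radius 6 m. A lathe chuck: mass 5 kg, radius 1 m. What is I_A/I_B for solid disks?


Given: M1=4 kg, R1=6 m, M2=5 kg, R2=1 m
For a disk: I = (1/2)*M*R^2, so I_A/I_B = (M1*R1^2)/(M2*R2^2)
M1*R1^2 = 4*36 = 144
M2*R2^2 = 5*1 = 5
I_A/I_B = 144/5 = 144/5

144/5


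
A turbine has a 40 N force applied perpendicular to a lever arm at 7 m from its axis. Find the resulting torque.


Given: F = 40 N, r = 7 m, angle = 90 deg (perpendicular)
Using tau = F * r * sin(90)
sin(90) = 1
tau = 40 * 7 * 1
tau = 280 Nm

280 Nm


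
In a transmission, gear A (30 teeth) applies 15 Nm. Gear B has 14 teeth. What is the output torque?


Given: N1 = 30, N2 = 14, T1 = 15 Nm
Using T2/T1 = N2/N1
T2 = T1 * N2 / N1
T2 = 15 * 14 / 30
T2 = 210 / 30
T2 = 7 Nm

7 Nm


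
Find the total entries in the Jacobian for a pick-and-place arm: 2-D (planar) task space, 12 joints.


Given: task space dimension = 2, joints = 12
Jacobian is a 2 x 12 matrix
Total entries = rows * columns
Total = 2 * 12
Total = 24

24


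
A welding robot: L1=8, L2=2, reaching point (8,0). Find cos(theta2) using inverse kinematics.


Given: L1 = 8, L2 = 2, target (x, y) = (8, 0)
Using cos(theta2) = (x^2 + y^2 - L1^2 - L2^2) / (2*L1*L2)
x^2 + y^2 = 8^2 + 0 = 64
L1^2 + L2^2 = 64 + 4 = 68
Numerator = 64 - 68 = -4
Denominator = 2*8*2 = 32
cos(theta2) = -4/32 = -1/8

-1/8


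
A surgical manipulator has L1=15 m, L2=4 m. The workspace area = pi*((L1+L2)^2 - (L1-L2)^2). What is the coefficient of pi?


Given: L1 = 15, L2 = 4
(L1+L2)^2 = (19)^2 = 361
(L1-L2)^2 = (11)^2 = 121
Difference = 361 - 121 = 240
This equals 4*L1*L2 = 4*15*4 = 240
Workspace area = 240*pi

240


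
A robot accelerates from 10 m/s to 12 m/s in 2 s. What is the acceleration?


Given: initial velocity v0 = 10 m/s, final velocity v = 12 m/s, time t = 2 s
Using a = (v - v0) / t
a = (12 - 10) / 2
a = 2 / 2
a = 1 m/s^2

1 m/s^2


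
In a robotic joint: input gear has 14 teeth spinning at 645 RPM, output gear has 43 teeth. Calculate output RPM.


Given: N1 = 14 teeth, w1 = 645 RPM, N2 = 43 teeth
Using N1*w1 = N2*w2
w2 = N1*w1 / N2
w2 = 14*645 / 43
w2 = 9030 / 43
w2 = 210 RPM

210 RPM


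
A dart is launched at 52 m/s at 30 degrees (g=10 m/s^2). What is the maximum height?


Given: v0 = 52 m/s, theta = 30 deg, g = 10 m/s^2
sin^2(30) = 1/4
Using H = v0^2 * sin^2(theta) / (2*g)
H = 52^2 * 1/4 / (2*10)
H = 2704 * 1/4 / 20
H = 676 / 20
H = 169/5 m

169/5 m


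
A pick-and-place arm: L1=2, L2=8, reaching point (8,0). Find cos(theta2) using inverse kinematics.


Given: L1 = 2, L2 = 8, target (x, y) = (8, 0)
Using cos(theta2) = (x^2 + y^2 - L1^2 - L2^2) / (2*L1*L2)
x^2 + y^2 = 8^2 + 0 = 64
L1^2 + L2^2 = 4 + 64 = 68
Numerator = 64 - 68 = -4
Denominator = 2*2*8 = 32
cos(theta2) = -4/32 = -1/8

-1/8


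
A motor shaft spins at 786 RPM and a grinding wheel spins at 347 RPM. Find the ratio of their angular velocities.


Given: RPM_A = 786, RPM_B = 347
omega = 2*pi*RPM/60, so omega_A/omega_B = RPM_A / RPM_B
omega_A/omega_B = 786 / 347
omega_A/omega_B = 786/347

786/347


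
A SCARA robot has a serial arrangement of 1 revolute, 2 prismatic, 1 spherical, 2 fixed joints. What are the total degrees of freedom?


Given: serial robot with 1 revolute, 2 prismatic, 1 spherical, 2 fixed joints
DOF contribution per joint type: revolute=1, prismatic=1, spherical=3, fixed=0
DOF = 1*1 + 2*1 + 1*3 + 2*0
DOF = 6

6


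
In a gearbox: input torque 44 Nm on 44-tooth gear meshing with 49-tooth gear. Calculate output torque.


Given: N1 = 44, N2 = 49, T1 = 44 Nm
Using T2/T1 = N2/N1
T2 = T1 * N2 / N1
T2 = 44 * 49 / 44
T2 = 2156 / 44
T2 = 49 Nm

49 Nm


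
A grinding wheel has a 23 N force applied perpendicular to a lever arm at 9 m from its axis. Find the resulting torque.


Given: F = 23 N, r = 9 m, angle = 90 deg (perpendicular)
Using tau = F * r * sin(90)
sin(90) = 1
tau = 23 * 9 * 1
tau = 207 Nm

207 Nm


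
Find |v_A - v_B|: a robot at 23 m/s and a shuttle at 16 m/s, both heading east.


Given: v_A = 23 m/s east, v_B = 16 m/s east
Both move in the same direction; relative speed = |v_A - v_B|
|23 - 16| = |7|
= 7 m/s

7 m/s


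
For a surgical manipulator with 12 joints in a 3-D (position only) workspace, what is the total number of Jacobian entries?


Given: task space dimension = 3, joints = 12
Jacobian is a 3 x 12 matrix
Total entries = rows * columns
Total = 3 * 12
Total = 36

36


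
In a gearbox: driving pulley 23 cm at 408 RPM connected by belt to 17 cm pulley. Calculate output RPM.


Given: D1 = 23 cm, w1 = 408 RPM, D2 = 17 cm
Using D1*w1 = D2*w2
w2 = D1*w1 / D2
w2 = 23*408 / 17
w2 = 9384 / 17
w2 = 552 RPM

552 RPM


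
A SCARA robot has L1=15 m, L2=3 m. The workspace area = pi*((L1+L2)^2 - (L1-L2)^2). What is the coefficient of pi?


Given: L1 = 15, L2 = 3
(L1+L2)^2 = (18)^2 = 324
(L1-L2)^2 = (12)^2 = 144
Difference = 324 - 144 = 180
This equals 4*L1*L2 = 4*15*3 = 180
Workspace area = 180*pi

180


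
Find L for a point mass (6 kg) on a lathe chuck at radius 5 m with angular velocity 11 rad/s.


Given: m = 6 kg, r = 5 m, omega = 11 rad/s
For a point mass: I = m*r^2
I = 6*5^2 = 6*25 = 150
L = I*omega = 150*11
L = 1650 kg*m^2/s

1650 kg*m^2/s


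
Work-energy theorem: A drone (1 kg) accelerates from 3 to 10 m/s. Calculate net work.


Given: m = 1 kg, v0 = 3 m/s, v = 10 m/s
Using W = (1/2)*m*(v^2 - v0^2)
v^2 = 10^2 = 100
v0^2 = 3^2 = 9
v^2 - v0^2 = 100 - 9 = 91
W = (1/2)*1*91 = 91/2 J

91/2 J


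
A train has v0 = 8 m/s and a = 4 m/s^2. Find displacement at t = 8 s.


Given: v0 = 8 m/s, a = 4 m/s^2, t = 8 s
Using s = v0*t + (1/2)*a*t^2
s = 8*8 + (1/2)*4*8^2
s = 64 + (1/2)*256
s = 64 + 128
s = 192

192 m


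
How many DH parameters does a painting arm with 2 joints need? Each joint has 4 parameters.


Given: 2 joints, 4 DH parameters per joint (d, theta, a, alpha)
Total DH parameters = number_of_joints * 4
Total = 2 * 4
Total = 8

8


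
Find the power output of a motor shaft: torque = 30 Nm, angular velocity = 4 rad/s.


Given: tau = 30 Nm, omega = 4 rad/s
Using P = tau * omega
P = 30 * 4
P = 120 W

120 W


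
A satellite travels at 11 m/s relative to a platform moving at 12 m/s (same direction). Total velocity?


Given: object velocity = 11 m/s, platform velocity = 12 m/s (same direction)
Using classical velocity addition: v_total = v_object + v_platform
v_total = 11 + 12
v_total = 23 m/s

23 m/s


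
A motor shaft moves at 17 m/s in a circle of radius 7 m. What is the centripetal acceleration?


Given: v = 17 m/s, r = 7 m
Using a_c = v^2 / r
a_c = 17^2 / 7
a_c = 289 / 7
a_c = 289/7 m/s^2

289/7 m/s^2


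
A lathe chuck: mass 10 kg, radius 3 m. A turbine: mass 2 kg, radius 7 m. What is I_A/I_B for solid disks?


Given: M1=10 kg, R1=3 m, M2=2 kg, R2=7 m
For a disk: I = (1/2)*M*R^2, so I_A/I_B = (M1*R1^2)/(M2*R2^2)
M1*R1^2 = 10*9 = 90
M2*R2^2 = 2*49 = 98
I_A/I_B = 90/98 = 45/49

45/49


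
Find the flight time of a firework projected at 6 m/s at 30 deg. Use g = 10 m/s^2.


Given: v0 = 6 m/s, theta = 30 deg, g = 10 m/s^2
sin(30) = 1/2
Using T = 2*v0*sin(theta) / g
T = 2*6*1/2 / 10
T = 6 / 10
T = 3/5 s

3/5 s


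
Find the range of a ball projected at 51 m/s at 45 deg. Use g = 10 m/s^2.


Given: v0 = 51 m/s, theta = 45 deg, g = 10 m/s^2
sin(2*45) = sin(90) = 1
Using R = v0^2 * sin(2*theta) / g
R = 51^2 * 1 / 10
R = 2601 / 10
R = 2601/10 m

2601/10 m


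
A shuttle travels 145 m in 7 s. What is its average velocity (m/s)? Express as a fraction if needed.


Given: distance d = 145 m, time t = 7 s
Using v = d / t
v = 145 / 7
v = 145/7 m/s

145/7 m/s


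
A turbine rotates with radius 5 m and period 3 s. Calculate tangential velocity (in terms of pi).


Given: radius r = 5 m, period T = 3 s
Using v = 2*pi*r / T
v = 2*pi*5 / 3
v = 10*pi / 3
v = 10/3*pi m/s

10/3*pi m/s


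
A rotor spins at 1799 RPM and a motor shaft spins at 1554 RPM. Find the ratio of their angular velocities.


Given: RPM_A = 1799, RPM_B = 1554
omega = 2*pi*RPM/60, so omega_A/omega_B = RPM_A / RPM_B
omega_A/omega_B = 1799 / 1554
omega_A/omega_B = 257/222

257/222


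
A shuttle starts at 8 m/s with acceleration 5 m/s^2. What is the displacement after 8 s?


Given: v0 = 8 m/s, a = 5 m/s^2, t = 8 s
Using s = v0*t + (1/2)*a*t^2
s = 8*8 + (1/2)*5*8^2
s = 64 + (1/2)*320
s = 64 + 160
s = 224

224 m


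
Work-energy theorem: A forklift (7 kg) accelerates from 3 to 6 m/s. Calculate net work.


Given: m = 7 kg, v0 = 3 m/s, v = 6 m/s
Using W = (1/2)*m*(v^2 - v0^2)
v^2 = 6^2 = 36
v0^2 = 3^2 = 9
v^2 - v0^2 = 36 - 9 = 27
W = (1/2)*7*27 = 189/2 J

189/2 J


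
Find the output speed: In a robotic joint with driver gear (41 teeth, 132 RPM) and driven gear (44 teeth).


Given: N1 = 41 teeth, w1 = 132 RPM, N2 = 44 teeth
Using N1*w1 = N2*w2
w2 = N1*w1 / N2
w2 = 41*132 / 44
w2 = 5412 / 44
w2 = 123 RPM

123 RPM


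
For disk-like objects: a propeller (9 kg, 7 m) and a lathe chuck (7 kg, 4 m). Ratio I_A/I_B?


Given: M1=9 kg, R1=7 m, M2=7 kg, R2=4 m
For a disk: I = (1/2)*M*R^2, so I_A/I_B = (M1*R1^2)/(M2*R2^2)
M1*R1^2 = 9*49 = 441
M2*R2^2 = 7*16 = 112
I_A/I_B = 441/112 = 63/16

63/16


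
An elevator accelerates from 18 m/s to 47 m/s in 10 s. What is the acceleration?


Given: initial velocity v0 = 18 m/s, final velocity v = 47 m/s, time t = 10 s
Using a = (v - v0) / t
a = (47 - 18) / 10
a = 29 / 10
a = 29/10 m/s^2

29/10 m/s^2


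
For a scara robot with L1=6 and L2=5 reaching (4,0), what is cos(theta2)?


Given: L1 = 6, L2 = 5, target (x, y) = (4, 0)
Using cos(theta2) = (x^2 + y^2 - L1^2 - L2^2) / (2*L1*L2)
x^2 + y^2 = 4^2 + 0 = 16
L1^2 + L2^2 = 36 + 25 = 61
Numerator = 16 - 61 = -45
Denominator = 2*6*5 = 60
cos(theta2) = -45/60 = -3/4

-3/4


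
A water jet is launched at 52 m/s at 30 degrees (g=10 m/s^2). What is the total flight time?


Given: v0 = 52 m/s, theta = 30 deg, g = 10 m/s^2
sin(30) = 1/2
Using T = 2*v0*sin(theta) / g
T = 2*52*1/2 / 10
T = 52 / 10
T = 26/5 s

26/5 s


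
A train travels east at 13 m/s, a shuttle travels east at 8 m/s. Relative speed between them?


Given: v_A = 13 m/s east, v_B = 8 m/s east
Both move in the same direction; relative speed = |v_A - v_B|
|13 - 8| = |5|
= 5 m/s

5 m/s


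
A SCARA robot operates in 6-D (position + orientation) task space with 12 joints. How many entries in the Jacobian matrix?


Given: task space dimension = 6, joints = 12
Jacobian is a 6 x 12 matrix
Total entries = rows * columns
Total = 6 * 12
Total = 72

72


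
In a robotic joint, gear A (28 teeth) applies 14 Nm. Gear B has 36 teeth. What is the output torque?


Given: N1 = 28, N2 = 36, T1 = 14 Nm
Using T2/T1 = N2/N1
T2 = T1 * N2 / N1
T2 = 14 * 36 / 28
T2 = 504 / 28
T2 = 18 Nm

18 Nm


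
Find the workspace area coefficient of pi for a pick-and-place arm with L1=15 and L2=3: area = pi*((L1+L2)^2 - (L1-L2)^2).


Given: L1 = 15, L2 = 3
(L1+L2)^2 = (18)^2 = 324
(L1-L2)^2 = (12)^2 = 144
Difference = 324 - 144 = 180
This equals 4*L1*L2 = 4*15*3 = 180
Workspace area = 180*pi

180


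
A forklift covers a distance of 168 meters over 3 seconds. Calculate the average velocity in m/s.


Given: distance d = 168 m, time t = 3 s
Using v = d / t
v = 168 / 3
v = 56 m/s

56 m/s


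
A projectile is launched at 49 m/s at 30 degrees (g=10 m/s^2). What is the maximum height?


Given: v0 = 49 m/s, theta = 30 deg, g = 10 m/s^2
sin^2(30) = 1/4
Using H = v0^2 * sin^2(theta) / (2*g)
H = 49^2 * 1/4 / (2*10)
H = 2401 * 1/4 / 20
H = 2401/4 / 20
H = 2401/80 m

2401/80 m


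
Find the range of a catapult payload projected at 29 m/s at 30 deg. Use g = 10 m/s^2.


Given: v0 = 29 m/s, theta = 30 deg, g = 10 m/s^2
sin(2*30) = sin(60) = sqrt(3)/2
Using R = v0^2 * sin(2*theta) / g
R = 29^2 * (sqrt(3)/2) / 10
R = 841 * sqrt(3) / 20
R = 841/20*sqrt(3) m

841/20*sqrt(3) m


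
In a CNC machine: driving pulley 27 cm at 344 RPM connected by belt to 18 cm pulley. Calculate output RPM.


Given: D1 = 27 cm, w1 = 344 RPM, D2 = 18 cm
Using D1*w1 = D2*w2
w2 = D1*w1 / D2
w2 = 27*344 / 18
w2 = 9288 / 18
w2 = 516 RPM

516 RPM


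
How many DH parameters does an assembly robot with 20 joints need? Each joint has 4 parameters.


Given: 20 joints, 4 DH parameters per joint (d, theta, a, alpha)
Total DH parameters = number_of_joints * 4
Total = 20 * 4
Total = 80

80


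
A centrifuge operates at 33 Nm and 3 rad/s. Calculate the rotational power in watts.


Given: tau = 33 Nm, omega = 3 rad/s
Using P = tau * omega
P = 33 * 3
P = 99 W

99 W


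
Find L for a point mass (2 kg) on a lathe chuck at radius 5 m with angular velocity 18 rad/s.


Given: m = 2 kg, r = 5 m, omega = 18 rad/s
For a point mass: I = m*r^2
I = 2*5^2 = 2*25 = 50
L = I*omega = 50*18
L = 900 kg*m^2/s

900 kg*m^2/s


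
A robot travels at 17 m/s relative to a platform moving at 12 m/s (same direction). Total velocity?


Given: object velocity = 17 m/s, platform velocity = 12 m/s (same direction)
Using classical velocity addition: v_total = v_object + v_platform
v_total = 17 + 12
v_total = 29 m/s

29 m/s


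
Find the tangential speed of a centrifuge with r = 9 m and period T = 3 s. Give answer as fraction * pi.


Given: radius r = 9 m, period T = 3 s
Using v = 2*pi*r / T
v = 2*pi*9 / 3
v = 18*pi / 3
v = 6*pi m/s

6*pi m/s


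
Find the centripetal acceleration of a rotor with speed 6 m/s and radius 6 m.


Given: v = 6 m/s, r = 6 m
Using a_c = v^2 / r
a_c = 6^2 / 6
a_c = 36 / 6
a_c = 6 m/s^2

6 m/s^2


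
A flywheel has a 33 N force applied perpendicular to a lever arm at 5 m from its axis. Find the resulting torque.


Given: F = 33 N, r = 5 m, angle = 90 deg (perpendicular)
Using tau = F * r * sin(90)
sin(90) = 1
tau = 33 * 5 * 1
tau = 165 Nm

165 Nm


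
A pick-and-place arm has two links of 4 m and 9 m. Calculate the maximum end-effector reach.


Given: L1 = 4 m, L2 = 9 m
For a 2-link planar arm, max reach = L1 + L2 (fully extended)
Max reach = 4 + 9
Max reach = 13 m

13 m


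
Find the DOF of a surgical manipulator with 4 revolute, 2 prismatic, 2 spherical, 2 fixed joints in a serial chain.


Given: serial robot with 4 revolute, 2 prismatic, 2 spherical, 2 fixed joints
DOF contribution per joint type: revolute=1, prismatic=1, spherical=3, fixed=0
DOF = 4*1 + 2*1 + 2*3 + 2*0
DOF = 12

12


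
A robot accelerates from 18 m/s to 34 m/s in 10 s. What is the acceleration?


Given: initial velocity v0 = 18 m/s, final velocity v = 34 m/s, time t = 10 s
Using a = (v - v0) / t
a = (34 - 18) / 10
a = 16 / 10
a = 8/5 m/s^2

8/5 m/s^2


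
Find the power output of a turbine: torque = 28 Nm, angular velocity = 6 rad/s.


Given: tau = 28 Nm, omega = 6 rad/s
Using P = tau * omega
P = 28 * 6
P = 168 W

168 W


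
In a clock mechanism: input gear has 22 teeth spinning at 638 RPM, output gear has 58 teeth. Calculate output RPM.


Given: N1 = 22 teeth, w1 = 638 RPM, N2 = 58 teeth
Using N1*w1 = N2*w2
w2 = N1*w1 / N2
w2 = 22*638 / 58
w2 = 14036 / 58
w2 = 242 RPM

242 RPM


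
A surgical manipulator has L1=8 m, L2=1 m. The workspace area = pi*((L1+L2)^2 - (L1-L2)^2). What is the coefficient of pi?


Given: L1 = 8, L2 = 1
(L1+L2)^2 = (9)^2 = 81
(L1-L2)^2 = (7)^2 = 49
Difference = 81 - 49 = 32
This equals 4*L1*L2 = 4*8*1 = 32
Workspace area = 32*pi

32


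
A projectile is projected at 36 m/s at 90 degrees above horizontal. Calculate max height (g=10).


Given: v0 = 36 m/s, theta = 90 deg, g = 10 m/s^2
sin^2(90) = 1
Using H = v0^2 * sin^2(theta) / (2*g)
H = 36^2 * 1 / (2*10)
H = 1296 * 1 / 20
H = 1296 / 20
H = 324/5 m

324/5 m


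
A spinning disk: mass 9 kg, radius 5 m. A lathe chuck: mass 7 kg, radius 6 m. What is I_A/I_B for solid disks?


Given: M1=9 kg, R1=5 m, M2=7 kg, R2=6 m
For a disk: I = (1/2)*M*R^2, so I_A/I_B = (M1*R1^2)/(M2*R2^2)
M1*R1^2 = 9*25 = 225
M2*R2^2 = 7*36 = 252
I_A/I_B = 225/252 = 25/28

25/28


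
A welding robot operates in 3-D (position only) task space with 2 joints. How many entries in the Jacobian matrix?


Given: task space dimension = 3, joints = 2
Jacobian is a 3 x 2 matrix
Total entries = rows * columns
Total = 3 * 2
Total = 6

6


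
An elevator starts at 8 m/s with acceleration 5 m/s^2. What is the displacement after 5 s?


Given: v0 = 8 m/s, a = 5 m/s^2, t = 5 s
Using s = v0*t + (1/2)*a*t^2
s = 8*5 + (1/2)*5*5^2
s = 40 + (1/2)*125
s = 40 + 125/2
s = 205/2

205/2 m


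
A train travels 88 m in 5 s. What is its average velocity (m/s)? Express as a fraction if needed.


Given: distance d = 88 m, time t = 5 s
Using v = d / t
v = 88 / 5
v = 88/5 m/s

88/5 m/s


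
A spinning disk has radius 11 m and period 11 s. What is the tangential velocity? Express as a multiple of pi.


Given: radius r = 11 m, period T = 11 s
Using v = 2*pi*r / T
v = 2*pi*11 / 11
v = 22*pi / 11
v = 2*pi m/s

2*pi m/s


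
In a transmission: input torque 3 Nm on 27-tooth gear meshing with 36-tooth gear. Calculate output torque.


Given: N1 = 27, N2 = 36, T1 = 3 Nm
Using T2/T1 = N2/N1
T2 = T1 * N2 / N1
T2 = 3 * 36 / 27
T2 = 108 / 27
T2 = 4 Nm

4 Nm


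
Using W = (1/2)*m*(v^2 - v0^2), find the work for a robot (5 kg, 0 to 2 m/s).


Given: m = 5 kg, v0 = 0 m/s, v = 2 m/s
Using W = (1/2)*m*(v^2 - v0^2)
v^2 = 2^2 = 4
v0^2 = 0^2 = 0
v^2 - v0^2 = 4 - 0 = 4
W = (1/2)*5*4 = 10 J

10 J


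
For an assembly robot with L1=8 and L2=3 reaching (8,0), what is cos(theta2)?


Given: L1 = 8, L2 = 3, target (x, y) = (8, 0)
Using cos(theta2) = (x^2 + y^2 - L1^2 - L2^2) / (2*L1*L2)
x^2 + y^2 = 8^2 + 0 = 64
L1^2 + L2^2 = 64 + 9 = 73
Numerator = 64 - 73 = -9
Denominator = 2*8*3 = 48
cos(theta2) = -9/48 = -3/16

-3/16


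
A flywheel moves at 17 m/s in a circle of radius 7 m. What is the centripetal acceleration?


Given: v = 17 m/s, r = 7 m
Using a_c = v^2 / r
a_c = 17^2 / 7
a_c = 289 / 7
a_c = 289/7 m/s^2

289/7 m/s^2


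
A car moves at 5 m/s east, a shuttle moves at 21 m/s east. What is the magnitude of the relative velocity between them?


Given: v_A = 5 m/s east, v_B = 21 m/s east
Both move in the same direction; relative speed = |v_A - v_B|
|5 - 21| = |-16|
= 16 m/s

16 m/s


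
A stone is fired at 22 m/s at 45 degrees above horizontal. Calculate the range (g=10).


Given: v0 = 22 m/s, theta = 45 deg, g = 10 m/s^2
sin(2*45) = sin(90) = 1
Using R = v0^2 * sin(2*theta) / g
R = 22^2 * 1 / 10
R = 484 / 10
R = 242/5 m

242/5 m


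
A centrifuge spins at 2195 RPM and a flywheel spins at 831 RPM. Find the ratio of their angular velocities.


Given: RPM_A = 2195, RPM_B = 831
omega = 2*pi*RPM/60, so omega_A/omega_B = RPM_A / RPM_B
omega_A/omega_B = 2195 / 831
omega_A/omega_B = 2195/831

2195/831


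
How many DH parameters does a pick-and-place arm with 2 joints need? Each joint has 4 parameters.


Given: 2 joints, 4 DH parameters per joint (d, theta, a, alpha)
Total DH parameters = number_of_joints * 4
Total = 2 * 4
Total = 8

8


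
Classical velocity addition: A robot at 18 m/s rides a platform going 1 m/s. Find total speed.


Given: object velocity = 18 m/s, platform velocity = 1 m/s (same direction)
Using classical velocity addition: v_total = v_object + v_platform
v_total = 18 + 1
v_total = 19 m/s

19 m/s


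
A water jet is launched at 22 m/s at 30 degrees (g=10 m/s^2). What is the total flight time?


Given: v0 = 22 m/s, theta = 30 deg, g = 10 m/s^2
sin(30) = 1/2
Using T = 2*v0*sin(theta) / g
T = 2*22*1/2 / 10
T = 22 / 10
T = 11/5 s

11/5 s


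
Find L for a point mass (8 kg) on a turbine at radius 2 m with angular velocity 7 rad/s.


Given: m = 8 kg, r = 2 m, omega = 7 rad/s
For a point mass: I = m*r^2
I = 8*2^2 = 8*4 = 32
L = I*omega = 32*7
L = 224 kg*m^2/s

224 kg*m^2/s


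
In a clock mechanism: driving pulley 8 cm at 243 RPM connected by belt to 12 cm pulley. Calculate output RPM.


Given: D1 = 8 cm, w1 = 243 RPM, D2 = 12 cm
Using D1*w1 = D2*w2
w2 = D1*w1 / D2
w2 = 8*243 / 12
w2 = 1944 / 12
w2 = 162 RPM

162 RPM


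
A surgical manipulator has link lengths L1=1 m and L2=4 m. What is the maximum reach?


Given: L1 = 1 m, L2 = 4 m
For a 2-link planar arm, max reach = L1 + L2 (fully extended)
Max reach = 1 + 4
Max reach = 5 m

5 m


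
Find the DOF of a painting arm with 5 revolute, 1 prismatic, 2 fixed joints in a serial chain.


Given: serial robot with 5 revolute, 1 prismatic, 2 fixed joints
DOF contribution per joint type: revolute=1, prismatic=1, spherical=3, fixed=0
DOF = 5*1 + 1*1 + 2*0
DOF = 6

6


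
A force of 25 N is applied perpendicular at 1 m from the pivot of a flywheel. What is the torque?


Given: F = 25 N, r = 1 m, angle = 90 deg (perpendicular)
Using tau = F * r * sin(90)
sin(90) = 1
tau = 25 * 1 * 1
tau = 25 Nm

25 Nm


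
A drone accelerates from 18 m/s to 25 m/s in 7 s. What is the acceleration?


Given: initial velocity v0 = 18 m/s, final velocity v = 25 m/s, time t = 7 s
Using a = (v - v0) / t
a = (25 - 18) / 7
a = 7 / 7
a = 1 m/s^2

1 m/s^2


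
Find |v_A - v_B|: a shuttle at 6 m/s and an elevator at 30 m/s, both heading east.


Given: v_A = 6 m/s east, v_B = 30 m/s east
Both move in the same direction; relative speed = |v_A - v_B|
|6 - 30| = |-24|
= 24 m/s

24 m/s


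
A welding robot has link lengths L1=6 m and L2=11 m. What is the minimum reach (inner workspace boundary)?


Given: L1 = 6 m, L2 = 11 m
For a 2-link planar arm, min reach = |L1 - L2| (second link folded back)
Min reach = |6 - 11|
Min reach = 5 m

5 m


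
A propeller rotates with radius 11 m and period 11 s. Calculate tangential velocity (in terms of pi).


Given: radius r = 11 m, period T = 11 s
Using v = 2*pi*r / T
v = 2*pi*11 / 11
v = 22*pi / 11
v = 2*pi m/s

2*pi m/s


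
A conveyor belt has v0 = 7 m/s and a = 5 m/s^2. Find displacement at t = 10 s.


Given: v0 = 7 m/s, a = 5 m/s^2, t = 10 s
Using s = v0*t + (1/2)*a*t^2
s = 7*10 + (1/2)*5*10^2
s = 70 + (1/2)*500
s = 70 + 250
s = 320

320 m


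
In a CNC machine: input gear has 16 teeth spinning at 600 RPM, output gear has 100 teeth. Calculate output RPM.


Given: N1 = 16 teeth, w1 = 600 RPM, N2 = 100 teeth
Using N1*w1 = N2*w2
w2 = N1*w1 / N2
w2 = 16*600 / 100
w2 = 9600 / 100
w2 = 96 RPM

96 RPM


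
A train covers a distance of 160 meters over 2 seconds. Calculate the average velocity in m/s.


Given: distance d = 160 m, time t = 2 s
Using v = d / t
v = 160 / 2
v = 80 m/s

80 m/s


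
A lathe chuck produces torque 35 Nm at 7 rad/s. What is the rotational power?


Given: tau = 35 Nm, omega = 7 rad/s
Using P = tau * omega
P = 35 * 7
P = 245 W

245 W


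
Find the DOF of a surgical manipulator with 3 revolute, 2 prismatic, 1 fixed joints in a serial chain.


Given: serial robot with 3 revolute, 2 prismatic, 1 fixed joints
DOF contribution per joint type: revolute=1, prismatic=1, spherical=3, fixed=0
DOF = 3*1 + 2*1 + 1*0
DOF = 5

5


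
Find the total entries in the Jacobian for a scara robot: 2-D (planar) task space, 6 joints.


Given: task space dimension = 2, joints = 6
Jacobian is a 2 x 6 matrix
Total entries = rows * columns
Total = 2 * 6
Total = 12

12


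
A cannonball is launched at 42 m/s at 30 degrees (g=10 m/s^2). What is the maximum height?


Given: v0 = 42 m/s, theta = 30 deg, g = 10 m/s^2
sin^2(30) = 1/4
Using H = v0^2 * sin^2(theta) / (2*g)
H = 42^2 * 1/4 / (2*10)
H = 1764 * 1/4 / 20
H = 441 / 20
H = 441/20 m

441/20 m


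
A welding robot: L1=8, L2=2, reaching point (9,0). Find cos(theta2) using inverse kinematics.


Given: L1 = 8, L2 = 2, target (x, y) = (9, 0)
Using cos(theta2) = (x^2 + y^2 - L1^2 - L2^2) / (2*L1*L2)
x^2 + y^2 = 9^2 + 0 = 81
L1^2 + L2^2 = 64 + 4 = 68
Numerator = 81 - 68 = 13
Denominator = 2*8*2 = 32
cos(theta2) = 13/32 = 13/32

13/32


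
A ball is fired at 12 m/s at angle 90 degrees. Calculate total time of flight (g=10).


Given: v0 = 12 m/s, theta = 90 deg, g = 10 m/s^2
sin(90) = 1
Using T = 2*v0*sin(theta) / g
T = 2*12*1 / 10
T = 24 / 10
T = 12/5 s

12/5 s


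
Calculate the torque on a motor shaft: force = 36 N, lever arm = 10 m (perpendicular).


Given: F = 36 N, r = 10 m, angle = 90 deg (perpendicular)
Using tau = F * r * sin(90)
sin(90) = 1
tau = 36 * 10 * 1
tau = 360 Nm

360 Nm


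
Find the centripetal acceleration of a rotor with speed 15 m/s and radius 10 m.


Given: v = 15 m/s, r = 10 m
Using a_c = v^2 / r
a_c = 15^2 / 10
a_c = 225 / 10
a_c = 45/2 m/s^2

45/2 m/s^2


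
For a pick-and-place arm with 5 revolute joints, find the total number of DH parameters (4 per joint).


Given: 5 joints, 4 DH parameters per joint (d, theta, a, alpha)
Total DH parameters = number_of_joints * 4
Total = 5 * 4
Total = 20

20


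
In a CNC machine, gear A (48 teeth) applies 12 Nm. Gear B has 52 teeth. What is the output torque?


Given: N1 = 48, N2 = 52, T1 = 12 Nm
Using T2/T1 = N2/N1
T2 = T1 * N2 / N1
T2 = 12 * 52 / 48
T2 = 624 / 48
T2 = 13 Nm

13 Nm


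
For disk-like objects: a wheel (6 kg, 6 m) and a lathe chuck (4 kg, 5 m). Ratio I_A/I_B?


Given: M1=6 kg, R1=6 m, M2=4 kg, R2=5 m
For a disk: I = (1/2)*M*R^2, so I_A/I_B = (M1*R1^2)/(M2*R2^2)
M1*R1^2 = 6*36 = 216
M2*R2^2 = 4*25 = 100
I_A/I_B = 216/100 = 54/25

54/25


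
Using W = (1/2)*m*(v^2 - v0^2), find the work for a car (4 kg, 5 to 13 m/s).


Given: m = 4 kg, v0 = 5 m/s, v = 13 m/s
Using W = (1/2)*m*(v^2 - v0^2)
v^2 = 13^2 = 169
v0^2 = 5^2 = 25
v^2 - v0^2 = 169 - 25 = 144
W = (1/2)*4*144 = 288 J

288 J


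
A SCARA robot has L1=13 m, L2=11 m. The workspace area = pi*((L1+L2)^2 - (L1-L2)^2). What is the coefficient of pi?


Given: L1 = 13, L2 = 11
(L1+L2)^2 = (24)^2 = 576
(L1-L2)^2 = (2)^2 = 4
Difference = 576 - 4 = 572
This equals 4*L1*L2 = 4*13*11 = 572
Workspace area = 572*pi

572


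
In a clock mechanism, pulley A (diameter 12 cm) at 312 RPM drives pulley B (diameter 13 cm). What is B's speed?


Given: D1 = 12 cm, w1 = 312 RPM, D2 = 13 cm
Using D1*w1 = D2*w2
w2 = D1*w1 / D2
w2 = 12*312 / 13
w2 = 3744 / 13
w2 = 288 RPM

288 RPM


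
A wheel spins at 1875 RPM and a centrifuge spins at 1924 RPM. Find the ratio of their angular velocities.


Given: RPM_A = 1875, RPM_B = 1924
omega = 2*pi*RPM/60, so omega_A/omega_B = RPM_A / RPM_B
omega_A/omega_B = 1875 / 1924
omega_A/omega_B = 1875/1924

1875/1924


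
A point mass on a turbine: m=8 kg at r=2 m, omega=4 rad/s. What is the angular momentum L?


Given: m = 8 kg, r = 2 m, omega = 4 rad/s
For a point mass: I = m*r^2
I = 8*2^2 = 8*4 = 32
L = I*omega = 32*4
L = 128 kg*m^2/s

128 kg*m^2/s


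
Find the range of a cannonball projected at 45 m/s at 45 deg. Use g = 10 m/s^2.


Given: v0 = 45 m/s, theta = 45 deg, g = 10 m/s^2
sin(2*45) = sin(90) = 1
Using R = v0^2 * sin(2*theta) / g
R = 45^2 * 1 / 10
R = 2025 / 10
R = 405/2 m

405/2 m


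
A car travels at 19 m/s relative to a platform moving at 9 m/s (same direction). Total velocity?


Given: object velocity = 19 m/s, platform velocity = 9 m/s (same direction)
Using classical velocity addition: v_total = v_object + v_platform
v_total = 19 + 9
v_total = 28 m/s

28 m/s


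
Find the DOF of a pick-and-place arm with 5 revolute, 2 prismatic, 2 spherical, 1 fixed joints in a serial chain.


Given: serial robot with 5 revolute, 2 prismatic, 2 spherical, 1 fixed joints
DOF contribution per joint type: revolute=1, prismatic=1, spherical=3, fixed=0
DOF = 5*1 + 2*1 + 2*3 + 1*0
DOF = 13

13


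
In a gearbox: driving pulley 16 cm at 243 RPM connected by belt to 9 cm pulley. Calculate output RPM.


Given: D1 = 16 cm, w1 = 243 RPM, D2 = 9 cm
Using D1*w1 = D2*w2
w2 = D1*w1 / D2
w2 = 16*243 / 9
w2 = 3888 / 9
w2 = 432 RPM

432 RPM


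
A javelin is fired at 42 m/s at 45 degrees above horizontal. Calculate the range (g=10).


Given: v0 = 42 m/s, theta = 45 deg, g = 10 m/s^2
sin(2*45) = sin(90) = 1
Using R = v0^2 * sin(2*theta) / g
R = 42^2 * 1 / 10
R = 1764 / 10
R = 882/5 m

882/5 m


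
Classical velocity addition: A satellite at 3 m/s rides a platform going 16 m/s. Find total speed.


Given: object velocity = 3 m/s, platform velocity = 16 m/s (same direction)
Using classical velocity addition: v_total = v_object + v_platform
v_total = 3 + 16
v_total = 19 m/s

19 m/s


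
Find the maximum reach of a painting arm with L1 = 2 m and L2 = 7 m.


Given: L1 = 2 m, L2 = 7 m
For a 2-link planar arm, max reach = L1 + L2 (fully extended)
Max reach = 2 + 7
Max reach = 9 m

9 m


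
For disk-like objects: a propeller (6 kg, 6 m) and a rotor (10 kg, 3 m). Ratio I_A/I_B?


Given: M1=6 kg, R1=6 m, M2=10 kg, R2=3 m
For a disk: I = (1/2)*M*R^2, so I_A/I_B = (M1*R1^2)/(M2*R2^2)
M1*R1^2 = 6*36 = 216
M2*R2^2 = 10*9 = 90
I_A/I_B = 216/90 = 12/5

12/5


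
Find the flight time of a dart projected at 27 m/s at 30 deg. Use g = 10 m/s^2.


Given: v0 = 27 m/s, theta = 30 deg, g = 10 m/s^2
sin(30) = 1/2
Using T = 2*v0*sin(theta) / g
T = 2*27*1/2 / 10
T = 27 / 10
T = 27/10 s

27/10 s


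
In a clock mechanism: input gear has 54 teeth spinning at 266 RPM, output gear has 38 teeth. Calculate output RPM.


Given: N1 = 54 teeth, w1 = 266 RPM, N2 = 38 teeth
Using N1*w1 = N2*w2
w2 = N1*w1 / N2
w2 = 54*266 / 38
w2 = 14364 / 38
w2 = 378 RPM

378 RPM


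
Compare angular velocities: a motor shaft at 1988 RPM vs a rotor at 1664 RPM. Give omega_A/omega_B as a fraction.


Given: RPM_A = 1988, RPM_B = 1664
omega = 2*pi*RPM/60, so omega_A/omega_B = RPM_A / RPM_B
omega_A/omega_B = 1988 / 1664
omega_A/omega_B = 497/416

497/416


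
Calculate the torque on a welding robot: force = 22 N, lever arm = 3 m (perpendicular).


Given: F = 22 N, r = 3 m, angle = 90 deg (perpendicular)
Using tau = F * r * sin(90)
sin(90) = 1
tau = 22 * 3 * 1
tau = 66 Nm

66 Nm


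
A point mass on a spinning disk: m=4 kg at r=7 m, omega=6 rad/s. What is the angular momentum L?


Given: m = 4 kg, r = 7 m, omega = 6 rad/s
For a point mass: I = m*r^2
I = 4*7^2 = 4*49 = 196
L = I*omega = 196*6
L = 1176 kg*m^2/s

1176 kg*m^2/s


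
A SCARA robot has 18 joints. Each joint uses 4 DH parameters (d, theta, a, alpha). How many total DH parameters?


Given: 18 joints, 4 DH parameters per joint (d, theta, a, alpha)
Total DH parameters = number_of_joints * 4
Total = 18 * 4
Total = 72

72


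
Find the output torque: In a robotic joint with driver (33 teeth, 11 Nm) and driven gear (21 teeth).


Given: N1 = 33, N2 = 21, T1 = 11 Nm
Using T2/T1 = N2/N1
T2 = T1 * N2 / N1
T2 = 11 * 21 / 33
T2 = 231 / 33
T2 = 7 Nm

7 Nm


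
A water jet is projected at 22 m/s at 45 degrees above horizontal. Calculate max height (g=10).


Given: v0 = 22 m/s, theta = 45 deg, g = 10 m/s^2
sin^2(45) = 1/2
Using H = v0^2 * sin^2(theta) / (2*g)
H = 22^2 * 1/2 / (2*10)
H = 484 * 1/2 / 20
H = 242 / 20
H = 121/10 m

121/10 m


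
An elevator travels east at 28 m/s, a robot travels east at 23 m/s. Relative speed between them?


Given: v_A = 28 m/s east, v_B = 23 m/s east
Both move in the same direction; relative speed = |v_A - v_B|
|28 - 23| = |5|
= 5 m/s

5 m/s


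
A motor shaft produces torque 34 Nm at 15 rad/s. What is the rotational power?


Given: tau = 34 Nm, omega = 15 rad/s
Using P = tau * omega
P = 34 * 15
P = 510 W

510 W


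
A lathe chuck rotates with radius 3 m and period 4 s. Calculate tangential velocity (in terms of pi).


Given: radius r = 3 m, period T = 4 s
Using v = 2*pi*r / T
v = 2*pi*3 / 4
v = 6*pi / 4
v = 3/2*pi m/s

3/2*pi m/s


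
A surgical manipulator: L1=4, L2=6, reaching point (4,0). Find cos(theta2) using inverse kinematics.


Given: L1 = 4, L2 = 6, target (x, y) = (4, 0)
Using cos(theta2) = (x^2 + y^2 - L1^2 - L2^2) / (2*L1*L2)
x^2 + y^2 = 4^2 + 0 = 16
L1^2 + L2^2 = 16 + 36 = 52
Numerator = 16 - 52 = -36
Denominator = 2*4*6 = 48
cos(theta2) = -36/48 = -3/4

-3/4


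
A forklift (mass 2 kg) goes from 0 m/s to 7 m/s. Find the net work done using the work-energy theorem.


Given: m = 2 kg, v0 = 0 m/s, v = 7 m/s
Using W = (1/2)*m*(v^2 - v0^2)
v^2 = 7^2 = 49
v0^2 = 0^2 = 0
v^2 - v0^2 = 49 - 0 = 49
W = (1/2)*2*49 = 49 J

49 J


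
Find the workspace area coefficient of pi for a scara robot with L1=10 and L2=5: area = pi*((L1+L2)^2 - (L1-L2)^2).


Given: L1 = 10, L2 = 5
(L1+L2)^2 = (15)^2 = 225
(L1-L2)^2 = (5)^2 = 25
Difference = 225 - 25 = 200
This equals 4*L1*L2 = 4*10*5 = 200
Workspace area = 200*pi

200


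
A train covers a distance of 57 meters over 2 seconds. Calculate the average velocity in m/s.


Given: distance d = 57 m, time t = 2 s
Using v = d / t
v = 57 / 2
v = 57/2 m/s

57/2 m/s


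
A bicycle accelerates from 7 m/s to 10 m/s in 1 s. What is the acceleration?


Given: initial velocity v0 = 7 m/s, final velocity v = 10 m/s, time t = 1 s
Using a = (v - v0) / t
a = (10 - 7) / 1
a = 3 / 1
a = 3 m/s^2

3 m/s^2


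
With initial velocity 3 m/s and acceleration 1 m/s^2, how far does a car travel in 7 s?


Given: v0 = 3 m/s, a = 1 m/s^2, t = 7 s
Using s = v0*t + (1/2)*a*t^2
s = 3*7 + (1/2)*1*7^2
s = 21 + (1/2)*49
s = 21 + 49/2
s = 91/2

91/2 m


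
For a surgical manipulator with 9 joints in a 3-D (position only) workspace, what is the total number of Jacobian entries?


Given: task space dimension = 3, joints = 9
Jacobian is a 3 x 9 matrix
Total entries = rows * columns
Total = 3 * 9
Total = 27

27


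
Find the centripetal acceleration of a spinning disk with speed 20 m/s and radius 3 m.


Given: v = 20 m/s, r = 3 m
Using a_c = v^2 / r
a_c = 20^2 / 3
a_c = 400 / 3
a_c = 400/3 m/s^2

400/3 m/s^2


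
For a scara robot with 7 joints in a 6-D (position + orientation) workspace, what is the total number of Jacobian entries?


Given: task space dimension = 6, joints = 7
Jacobian is a 6 x 7 matrix
Total entries = rows * columns
Total = 6 * 7
Total = 42

42


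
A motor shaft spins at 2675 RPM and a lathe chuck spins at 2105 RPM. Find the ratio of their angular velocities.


Given: RPM_A = 2675, RPM_B = 2105
omega = 2*pi*RPM/60, so omega_A/omega_B = RPM_A / RPM_B
omega_A/omega_B = 2675 / 2105
omega_A/omega_B = 535/421

535/421


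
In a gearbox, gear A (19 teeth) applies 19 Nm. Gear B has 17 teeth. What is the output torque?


Given: N1 = 19, N2 = 17, T1 = 19 Nm
Using T2/T1 = N2/N1
T2 = T1 * N2 / N1
T2 = 19 * 17 / 19
T2 = 323 / 19
T2 = 17 Nm

17 Nm


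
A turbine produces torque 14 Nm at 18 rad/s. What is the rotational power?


Given: tau = 14 Nm, omega = 18 rad/s
Using P = tau * omega
P = 14 * 18
P = 252 W

252 W


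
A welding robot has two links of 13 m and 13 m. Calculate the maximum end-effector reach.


Given: L1 = 13 m, L2 = 13 m
For a 2-link planar arm, max reach = L1 + L2 (fully extended)
Max reach = 13 + 13
Max reach = 26 m

26 m


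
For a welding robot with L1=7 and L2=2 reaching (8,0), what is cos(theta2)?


Given: L1 = 7, L2 = 2, target (x, y) = (8, 0)
Using cos(theta2) = (x^2 + y^2 - L1^2 - L2^2) / (2*L1*L2)
x^2 + y^2 = 8^2 + 0 = 64
L1^2 + L2^2 = 49 + 4 = 53
Numerator = 64 - 53 = 11
Denominator = 2*7*2 = 28
cos(theta2) = 11/28 = 11/28

11/28


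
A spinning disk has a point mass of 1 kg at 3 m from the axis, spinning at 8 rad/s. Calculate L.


Given: m = 1 kg, r = 3 m, omega = 8 rad/s
For a point mass: I = m*r^2
I = 1*3^2 = 1*9 = 9
L = I*omega = 9*8
L = 72 kg*m^2/s

72 kg*m^2/s


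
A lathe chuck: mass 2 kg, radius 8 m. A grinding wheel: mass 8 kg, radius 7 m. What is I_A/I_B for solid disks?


Given: M1=2 kg, R1=8 m, M2=8 kg, R2=7 m
For a disk: I = (1/2)*M*R^2, so I_A/I_B = (M1*R1^2)/(M2*R2^2)
M1*R1^2 = 2*64 = 128
M2*R2^2 = 8*49 = 392
I_A/I_B = 128/392 = 16/49

16/49


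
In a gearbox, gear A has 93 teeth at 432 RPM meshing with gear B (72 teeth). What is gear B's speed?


Given: N1 = 93 teeth, w1 = 432 RPM, N2 = 72 teeth
Using N1*w1 = N2*w2
w2 = N1*w1 / N2
w2 = 93*432 / 72
w2 = 40176 / 72
w2 = 558 RPM

558 RPM


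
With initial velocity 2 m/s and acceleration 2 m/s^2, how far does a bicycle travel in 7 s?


Given: v0 = 2 m/s, a = 2 m/s^2, t = 7 s
Using s = v0*t + (1/2)*a*t^2
s = 2*7 + (1/2)*2*7^2
s = 14 + (1/2)*98
s = 14 + 49
s = 63

63 m


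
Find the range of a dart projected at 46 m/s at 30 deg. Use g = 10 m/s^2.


Given: v0 = 46 m/s, theta = 30 deg, g = 10 m/s^2
sin(2*30) = sin(60) = sqrt(3)/2
Using R = v0^2 * sin(2*theta) / g
R = 46^2 * (sqrt(3)/2) / 10
R = 2116 * sqrt(3) / 20
R = 529/5*sqrt(3) m

529/5*sqrt(3) m


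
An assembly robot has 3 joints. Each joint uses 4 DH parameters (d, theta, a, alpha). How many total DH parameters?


Given: 3 joints, 4 DH parameters per joint (d, theta, a, alpha)
Total DH parameters = number_of_joints * 4
Total = 3 * 4
Total = 12

12


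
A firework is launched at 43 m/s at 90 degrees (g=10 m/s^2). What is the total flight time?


Given: v0 = 43 m/s, theta = 90 deg, g = 10 m/s^2
sin(90) = 1
Using T = 2*v0*sin(theta) / g
T = 2*43*1 / 10
T = 86 / 10
T = 43/5 s

43/5 s


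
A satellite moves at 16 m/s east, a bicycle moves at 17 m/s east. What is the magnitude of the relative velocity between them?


Given: v_A = 16 m/s east, v_B = 17 m/s east
Both move in the same direction; relative speed = |v_A - v_B|
|16 - 17| = |-1|
= 1 m/s

1 m/s


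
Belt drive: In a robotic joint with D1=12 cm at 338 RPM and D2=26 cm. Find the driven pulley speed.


Given: D1 = 12 cm, w1 = 338 RPM, D2 = 26 cm
Using D1*w1 = D2*w2
w2 = D1*w1 / D2
w2 = 12*338 / 26
w2 = 4056 / 26
w2 = 156 RPM

156 RPM


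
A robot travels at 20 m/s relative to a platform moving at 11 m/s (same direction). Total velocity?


Given: object velocity = 20 m/s, platform velocity = 11 m/s (same direction)
Using classical velocity addition: v_total = v_object + v_platform
v_total = 20 + 11
v_total = 31 m/s

31 m/s


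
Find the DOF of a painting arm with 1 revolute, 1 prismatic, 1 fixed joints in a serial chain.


Given: serial robot with 1 revolute, 1 prismatic, 1 fixed joints
DOF contribution per joint type: revolute=1, prismatic=1, spherical=3, fixed=0
DOF = 1*1 + 1*1 + 1*0
DOF = 2

2
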